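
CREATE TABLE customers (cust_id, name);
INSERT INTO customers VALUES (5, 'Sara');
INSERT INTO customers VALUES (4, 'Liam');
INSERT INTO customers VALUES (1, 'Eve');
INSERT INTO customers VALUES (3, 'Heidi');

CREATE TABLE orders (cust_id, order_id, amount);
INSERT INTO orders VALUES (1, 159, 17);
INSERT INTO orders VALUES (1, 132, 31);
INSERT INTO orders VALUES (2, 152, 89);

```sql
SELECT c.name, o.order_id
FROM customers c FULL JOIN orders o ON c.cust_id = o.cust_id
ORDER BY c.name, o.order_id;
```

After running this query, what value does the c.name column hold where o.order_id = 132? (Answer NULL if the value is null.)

FULL OUTER JOIN keeps every row from both sides; unmatched rows get NULL for the other side's columns.
Matching on c.cust_id = o.cust_id.
- c[0] cust_id=5 → no match; kept with NULLs on the o side.
- c[1] cust_id=4 → no match; kept with NULLs on the o side.
- c[2] cust_id=1 → 2 match(es) in o → 2 row(s).
- c[3] cust_id=3 → no match; kept with NULLs on the o side.
- plus 1 unmatched o row(s), each kept with NULL c columns.

Eve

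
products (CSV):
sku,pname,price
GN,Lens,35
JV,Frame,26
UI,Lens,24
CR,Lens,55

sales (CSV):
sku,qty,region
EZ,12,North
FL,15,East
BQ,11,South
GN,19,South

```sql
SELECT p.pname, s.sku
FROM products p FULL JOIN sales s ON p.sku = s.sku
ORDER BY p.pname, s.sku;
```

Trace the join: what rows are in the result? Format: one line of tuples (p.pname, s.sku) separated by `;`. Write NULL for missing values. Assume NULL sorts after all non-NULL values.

(Frame, NULL); (Lens, GN); (Lens, NULL); (Lens, NULL); (NULL, BQ); (NULL, EZ); (NULL, FL)

FULL OUTER JOIN keeps every row from both sides; unmatched rows get NULL for the other side's columns.
Matching on p.sku = s.sku.
- sku=GN: 1 matching s row(s), so 1 row(s) emitted.
- sku=JV: no s row matches, row kept with s columns NULL.
- sku=UI: no s row matches, row kept with s columns NULL.
- sku=CR: no s row matches, row kept with s columns NULL.
- plus 3 unmatched s row(s), each kept with NULL p columns.
After projecting and ordering:
p.pname | s.sku
Frame | NULL
Lens | GN
Lens | NULL
Lens | NULL
NULL | BQ
NULL | EZ
NULL | FL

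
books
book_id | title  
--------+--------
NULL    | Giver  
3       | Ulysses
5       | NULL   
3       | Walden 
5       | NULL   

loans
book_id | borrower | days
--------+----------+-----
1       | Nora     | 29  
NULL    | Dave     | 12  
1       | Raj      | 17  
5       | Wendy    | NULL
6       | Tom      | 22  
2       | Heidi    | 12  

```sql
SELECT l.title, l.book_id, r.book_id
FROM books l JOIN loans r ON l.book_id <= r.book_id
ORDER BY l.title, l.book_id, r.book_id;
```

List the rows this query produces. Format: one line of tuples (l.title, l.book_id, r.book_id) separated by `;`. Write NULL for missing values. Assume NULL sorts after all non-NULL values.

(Ulysses, 3, 5); (Ulysses, 3, 6); (Walden, 3, 5); (Walden, 3, 6); (NULL, 5, 5); (NULL, 5, 5); (NULL, 5, 6); (NULL, 5, 6)

INNER JOIN keeps only pairs where the ON condition holds.
Matching on l.book_id <= r.book_id. A NULL in a compared column never satisfies the condition.
- l row (book_id=NULL): no match → dropped.
- l row (book_id=3): matches 2 r row(s) → 2 output row(s).
- l row (book_id=5): matches 2 r row(s) → 2 output row(s).
- l row (book_id=3): matches 2 r row(s) → 2 output row(s).
- l row (book_id=5): matches 2 r row(s) → 2 output row(s).
After projecting and ordering:
l.title | l.book_id | r.book_id
Ulysses | 3 | 5
Ulysses | 3 | 6
Walden | 3 | 5
Walden | 3 | 6
NULL | 5 | 5
NULL | 5 | 5
NULL | 5 | 6
NULL | 5 | 6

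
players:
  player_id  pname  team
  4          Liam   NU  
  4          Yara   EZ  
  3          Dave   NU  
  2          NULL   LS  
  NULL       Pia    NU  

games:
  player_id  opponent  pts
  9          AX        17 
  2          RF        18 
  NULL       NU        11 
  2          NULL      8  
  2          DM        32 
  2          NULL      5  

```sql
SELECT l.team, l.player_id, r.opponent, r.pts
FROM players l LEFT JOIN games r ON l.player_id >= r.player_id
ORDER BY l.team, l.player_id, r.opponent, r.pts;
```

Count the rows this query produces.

LEFT JOIN keeps every row from `players`; unmatched rows get NULL for `games`'s columns.
Matching on l.player_id >= r.player_id. A NULL in a compared column never satisfies the condition.
Matched pairs: 16; unmatched l rows kept: 1.
Total: 16 matched + 1 padded = 17 rows.

17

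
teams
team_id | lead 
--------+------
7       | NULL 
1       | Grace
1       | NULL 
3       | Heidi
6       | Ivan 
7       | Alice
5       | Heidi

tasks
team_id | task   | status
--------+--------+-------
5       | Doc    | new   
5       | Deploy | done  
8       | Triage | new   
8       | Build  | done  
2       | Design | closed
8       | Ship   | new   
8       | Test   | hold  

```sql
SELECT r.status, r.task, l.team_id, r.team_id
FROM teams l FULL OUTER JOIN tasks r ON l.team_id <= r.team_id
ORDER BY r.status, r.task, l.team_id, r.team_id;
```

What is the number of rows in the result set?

38

FULL OUTER JOIN keeps every row from both sides; unmatched rows get NULL for the other side's columns.
Matching on l.team_id <= r.team_id.
- l (team_id=7) pairs with 4 row(s) of r.
- l (team_id=1) pairs with 7 row(s) of r.
- l (team_id=1) pairs with 7 row(s) of r.
- l (team_id=3) pairs with 6 row(s) of r.
- l (team_id=6) pairs with 4 row(s) of r.
- l (team_id=7) pairs with 4 row(s) of r.
- l (team_id=5) pairs with 6 row(s) of r.
Total: 38 rows.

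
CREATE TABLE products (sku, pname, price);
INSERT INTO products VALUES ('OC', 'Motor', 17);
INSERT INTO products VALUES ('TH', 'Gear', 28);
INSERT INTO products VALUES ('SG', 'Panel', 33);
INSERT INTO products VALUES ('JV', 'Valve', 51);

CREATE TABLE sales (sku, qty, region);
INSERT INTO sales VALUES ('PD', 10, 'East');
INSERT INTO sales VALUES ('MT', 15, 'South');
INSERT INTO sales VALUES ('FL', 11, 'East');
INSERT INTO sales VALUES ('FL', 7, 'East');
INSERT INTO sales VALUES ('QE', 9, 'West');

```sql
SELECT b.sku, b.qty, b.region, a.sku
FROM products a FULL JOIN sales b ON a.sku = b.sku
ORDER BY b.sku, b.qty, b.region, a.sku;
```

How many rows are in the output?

FULL OUTER JOIN keeps every row from both sides; unmatched rows get NULL for the other side's columns.
Matching on a.sku = b.sku.
- sku=OC: no b row matches, row kept with b columns NULL.
- sku=TH: no b row matches, row kept with b columns NULL.
- sku=SG: no b row matches, row kept with b columns NULL.
- sku=JV: no b row matches, row kept with b columns NULL.
- plus 5 unmatched b row(s), each kept with NULL a columns.
Total: 0 matched + 9 padded = 9 rows.

9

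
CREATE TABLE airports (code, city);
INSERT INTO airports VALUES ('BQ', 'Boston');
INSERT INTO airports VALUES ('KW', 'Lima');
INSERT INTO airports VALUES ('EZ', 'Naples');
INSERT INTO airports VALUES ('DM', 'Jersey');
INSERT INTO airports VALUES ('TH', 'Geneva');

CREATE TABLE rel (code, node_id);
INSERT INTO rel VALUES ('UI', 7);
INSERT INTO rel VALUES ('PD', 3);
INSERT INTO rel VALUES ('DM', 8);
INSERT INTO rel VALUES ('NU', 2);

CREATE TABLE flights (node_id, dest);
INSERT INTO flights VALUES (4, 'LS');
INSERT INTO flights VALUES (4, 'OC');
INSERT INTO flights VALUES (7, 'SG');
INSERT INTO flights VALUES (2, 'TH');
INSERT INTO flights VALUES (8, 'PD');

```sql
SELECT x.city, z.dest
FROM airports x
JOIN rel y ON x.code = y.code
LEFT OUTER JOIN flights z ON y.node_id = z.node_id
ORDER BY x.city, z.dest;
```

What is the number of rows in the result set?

1

Joins associate left-to-right: airports INNER JOIN rel on code gives 1 intermediate row(s).
Then LEFT JOIN `flights z` on node_id: each of those 1 rows is kept; rows whose y.node_id has no match in z get NULL for z's columns.
Result: 1 row(s).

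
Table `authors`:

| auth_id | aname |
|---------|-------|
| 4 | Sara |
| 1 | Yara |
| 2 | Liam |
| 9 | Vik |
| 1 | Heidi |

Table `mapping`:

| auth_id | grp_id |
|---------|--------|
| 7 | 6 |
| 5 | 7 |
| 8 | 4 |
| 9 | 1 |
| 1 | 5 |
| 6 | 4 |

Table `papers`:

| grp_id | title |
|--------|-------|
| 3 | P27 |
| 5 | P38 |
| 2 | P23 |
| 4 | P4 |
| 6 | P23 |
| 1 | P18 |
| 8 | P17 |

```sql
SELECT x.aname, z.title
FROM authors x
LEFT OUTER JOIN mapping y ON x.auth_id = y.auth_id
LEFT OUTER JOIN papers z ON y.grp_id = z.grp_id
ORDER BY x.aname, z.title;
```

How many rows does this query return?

5

Step 1 — x LEFT JOIN y on auth_id → 5 row(s).
Then LEFT JOIN `papers z` on grp_id: each of those 5 rows is kept; rows whose y.grp_id has no match in z get NULL for z's columns.
Result: 5 row(s).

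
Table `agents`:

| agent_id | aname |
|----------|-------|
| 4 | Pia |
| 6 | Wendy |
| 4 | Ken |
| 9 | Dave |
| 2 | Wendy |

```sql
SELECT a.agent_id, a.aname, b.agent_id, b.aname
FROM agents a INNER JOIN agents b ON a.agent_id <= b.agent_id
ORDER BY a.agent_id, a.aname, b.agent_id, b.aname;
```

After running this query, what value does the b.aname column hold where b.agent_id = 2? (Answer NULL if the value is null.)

Wendy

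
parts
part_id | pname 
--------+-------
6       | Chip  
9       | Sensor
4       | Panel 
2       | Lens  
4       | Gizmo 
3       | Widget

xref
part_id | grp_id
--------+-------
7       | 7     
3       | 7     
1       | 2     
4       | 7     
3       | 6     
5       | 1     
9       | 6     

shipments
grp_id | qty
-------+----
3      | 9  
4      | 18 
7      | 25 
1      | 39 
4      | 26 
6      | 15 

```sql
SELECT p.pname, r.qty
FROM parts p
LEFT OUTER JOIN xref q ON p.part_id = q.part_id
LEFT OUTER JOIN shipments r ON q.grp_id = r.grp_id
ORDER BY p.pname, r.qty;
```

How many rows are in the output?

7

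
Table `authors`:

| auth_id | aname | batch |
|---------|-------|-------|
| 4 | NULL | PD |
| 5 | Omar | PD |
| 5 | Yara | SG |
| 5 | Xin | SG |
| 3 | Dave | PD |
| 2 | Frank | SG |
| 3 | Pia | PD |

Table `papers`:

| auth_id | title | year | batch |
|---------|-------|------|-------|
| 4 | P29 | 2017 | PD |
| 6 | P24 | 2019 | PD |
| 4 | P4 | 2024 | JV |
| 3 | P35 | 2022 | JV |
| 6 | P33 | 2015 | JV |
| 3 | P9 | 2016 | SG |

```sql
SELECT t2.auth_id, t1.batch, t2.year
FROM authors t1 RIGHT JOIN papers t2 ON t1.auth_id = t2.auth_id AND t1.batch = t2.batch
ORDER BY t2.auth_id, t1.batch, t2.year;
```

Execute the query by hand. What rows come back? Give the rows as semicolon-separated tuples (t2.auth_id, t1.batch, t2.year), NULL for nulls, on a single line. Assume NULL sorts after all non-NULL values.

RIGHT JOIN keeps every row from `papers`; unmatched rows get NULL for `authors`'s columns.
Matching on t1.auth_id = t2.auth_id AND t1.batch = t2.batch.
- t1[0] auth_id=4, batch=PD → 1 match(es) in t2 → 1 row(s).
- t1[1] auth_id=5, batch=PD → no match.
- t1[2] auth_id=5, batch=SG → no match.
- t1[3] auth_id=5, batch=SG → no match.
- t1[4] auth_id=3, batch=PD → no match.
- t1[5] auth_id=2, batch=SG → no match.
- t1[6] auth_id=3, batch=PD → no match.
- plus 5 unmatched t2 row(s), each kept with NULL t1 columns.
After projecting and ordering:
t2.auth_id | t1.batch | t2.year
3 | NULL | 2016
3 | NULL | 2022
4 | PD | 2017
4 | NULL | 2024
6 | NULL | 2015
6 | NULL | 2019

(3, NULL, 2016); (3, NULL, 2022); (4, PD, 2017); (4, NULL, 2024); (6, NULL, 2015); (6, NULL, 2019)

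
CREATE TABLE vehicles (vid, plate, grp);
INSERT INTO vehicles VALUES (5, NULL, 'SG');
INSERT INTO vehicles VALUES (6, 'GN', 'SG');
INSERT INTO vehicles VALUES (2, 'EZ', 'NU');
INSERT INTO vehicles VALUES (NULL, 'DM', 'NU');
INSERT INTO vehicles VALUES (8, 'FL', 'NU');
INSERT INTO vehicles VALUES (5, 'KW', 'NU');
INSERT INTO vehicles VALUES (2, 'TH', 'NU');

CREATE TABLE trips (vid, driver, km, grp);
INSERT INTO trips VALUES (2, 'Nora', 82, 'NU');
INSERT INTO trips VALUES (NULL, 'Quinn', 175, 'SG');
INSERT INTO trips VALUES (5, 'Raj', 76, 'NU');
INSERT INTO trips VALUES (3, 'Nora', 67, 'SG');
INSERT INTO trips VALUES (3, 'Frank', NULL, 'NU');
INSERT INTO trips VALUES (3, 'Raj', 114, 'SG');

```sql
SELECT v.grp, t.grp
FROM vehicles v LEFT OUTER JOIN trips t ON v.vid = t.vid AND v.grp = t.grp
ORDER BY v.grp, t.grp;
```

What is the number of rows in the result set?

LEFT JOIN keeps every row from `vehicles`; unmatched rows get NULL for `trips`'s columns.
Matching on v.vid = t.vid AND v.grp = t.grp. A NULL in a compared column never satisfies the condition.
- v row (vid=5, grp=SG): no match → kept, t columns NULL.
- v row (vid=6, grp=SG): no match → kept, t columns NULL.
- v row (vid=2, grp=NU): matches 1 t row(s) → 1 output row(s).
- v row (vid=NULL, grp=NU): no match → kept, t columns NULL.
- v row (vid=8, grp=NU): no match → kept, t columns NULL.
- v row (vid=5, grp=NU): matches 1 t row(s) → 1 output row(s).
- v row (vid=2, grp=NU): matches 1 t row(s) → 1 output row(s).
Total: 3 matched + 4 padded = 7 rows.

7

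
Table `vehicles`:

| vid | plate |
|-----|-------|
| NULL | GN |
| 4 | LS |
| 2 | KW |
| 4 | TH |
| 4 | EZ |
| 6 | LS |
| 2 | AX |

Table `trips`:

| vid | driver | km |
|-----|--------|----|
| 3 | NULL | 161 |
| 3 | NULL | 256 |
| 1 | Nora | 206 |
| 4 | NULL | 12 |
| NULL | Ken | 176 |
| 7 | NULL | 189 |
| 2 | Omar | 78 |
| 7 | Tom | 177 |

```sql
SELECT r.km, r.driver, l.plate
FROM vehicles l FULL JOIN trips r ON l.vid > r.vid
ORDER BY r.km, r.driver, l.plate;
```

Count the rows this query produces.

23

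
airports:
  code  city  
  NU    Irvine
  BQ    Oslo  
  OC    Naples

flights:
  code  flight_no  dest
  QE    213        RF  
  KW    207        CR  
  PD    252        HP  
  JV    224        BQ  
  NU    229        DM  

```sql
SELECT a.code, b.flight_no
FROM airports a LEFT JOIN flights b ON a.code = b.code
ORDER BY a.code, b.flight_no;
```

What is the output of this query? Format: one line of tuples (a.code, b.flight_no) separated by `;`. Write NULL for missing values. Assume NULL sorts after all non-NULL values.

(BQ, NULL); (NU, 229); (OC, NULL)

LEFT JOIN keeps every row from `airports`; unmatched rows get NULL for `flights`'s columns.
Matching on a.code = b.code.
Matched pairs: 1; unmatched a rows kept: 2.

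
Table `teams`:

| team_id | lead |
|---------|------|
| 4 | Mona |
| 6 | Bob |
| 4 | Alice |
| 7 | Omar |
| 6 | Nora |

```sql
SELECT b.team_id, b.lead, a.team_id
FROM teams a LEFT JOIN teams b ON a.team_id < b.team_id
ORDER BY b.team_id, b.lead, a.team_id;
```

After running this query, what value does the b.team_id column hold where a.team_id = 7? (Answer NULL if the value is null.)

NULL

LEFT JOIN keeps every row from `teams a`; unmatched rows get NULL for `teams b`'s columns.
Matching on a.team_id < b.team_id.
- team_id=4: 3 matching b row(s), so 3 row(s) emitted.
- team_id=6: 1 matching b row(s), so 1 row(s) emitted.
- team_id=4: 3 matching b row(s), so 3 row(s) emitted.
- team_id=7: no b row matches, row kept with b columns NULL.
- team_id=6: 1 matching b row(s), so 1 row(s) emitted.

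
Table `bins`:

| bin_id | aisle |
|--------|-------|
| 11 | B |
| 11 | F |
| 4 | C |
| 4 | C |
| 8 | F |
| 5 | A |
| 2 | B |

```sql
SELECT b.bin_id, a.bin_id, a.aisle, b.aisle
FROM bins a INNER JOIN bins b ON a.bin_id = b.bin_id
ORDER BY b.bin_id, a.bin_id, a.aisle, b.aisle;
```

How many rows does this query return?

INNER JOIN keeps only pairs where the ON condition holds.
Matching on a.bin_id = b.bin_id.
Matched pairs: 11.
Total: 11 rows.

11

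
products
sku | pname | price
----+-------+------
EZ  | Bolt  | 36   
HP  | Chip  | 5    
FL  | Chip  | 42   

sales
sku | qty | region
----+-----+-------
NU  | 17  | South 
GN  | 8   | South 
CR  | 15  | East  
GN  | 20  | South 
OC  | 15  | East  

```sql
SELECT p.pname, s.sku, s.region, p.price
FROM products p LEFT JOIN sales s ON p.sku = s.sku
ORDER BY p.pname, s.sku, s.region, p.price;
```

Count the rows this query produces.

LEFT JOIN keeps every row from `products`; unmatched rows get NULL for `sales`'s columns.
Matching on p.sku = s.sku.
Matched pairs: 0; unmatched p rows kept: 3.
Total: 0 matched + 3 padded = 3 rows.

3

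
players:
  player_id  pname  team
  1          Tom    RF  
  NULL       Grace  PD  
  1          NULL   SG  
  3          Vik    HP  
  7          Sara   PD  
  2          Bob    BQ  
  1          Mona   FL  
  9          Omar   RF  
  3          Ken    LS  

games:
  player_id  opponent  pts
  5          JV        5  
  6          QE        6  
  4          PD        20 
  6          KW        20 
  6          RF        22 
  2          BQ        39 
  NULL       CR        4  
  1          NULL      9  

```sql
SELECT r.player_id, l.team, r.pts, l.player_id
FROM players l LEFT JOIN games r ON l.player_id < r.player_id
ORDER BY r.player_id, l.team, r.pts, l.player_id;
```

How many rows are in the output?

36

LEFT JOIN keeps every row from `players`; unmatched rows get NULL for `games`'s columns.
Matching on l.player_id < r.player_id. A NULL in a compared column never satisfies the condition.
Matched pairs: 33; unmatched l rows kept: 3.
Total: 33 matched + 3 padded = 36 rows.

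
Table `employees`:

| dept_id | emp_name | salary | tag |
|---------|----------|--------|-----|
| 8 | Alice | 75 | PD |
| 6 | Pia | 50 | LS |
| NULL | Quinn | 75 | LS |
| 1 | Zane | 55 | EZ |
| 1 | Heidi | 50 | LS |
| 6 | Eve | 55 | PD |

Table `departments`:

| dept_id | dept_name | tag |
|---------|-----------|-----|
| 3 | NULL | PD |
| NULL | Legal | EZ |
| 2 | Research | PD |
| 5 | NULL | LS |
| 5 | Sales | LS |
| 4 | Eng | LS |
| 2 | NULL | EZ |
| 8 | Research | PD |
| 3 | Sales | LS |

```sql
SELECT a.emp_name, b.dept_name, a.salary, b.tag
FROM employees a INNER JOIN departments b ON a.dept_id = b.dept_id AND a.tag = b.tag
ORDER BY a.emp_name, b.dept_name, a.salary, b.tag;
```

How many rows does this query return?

INNER JOIN keeps only pairs where the ON condition holds.
Matching on a.dept_id = b.dept_id AND a.tag = b.tag. A NULL in a compared column never satisfies the condition.
Matched pairs: 1.
Total: 1 rows.

1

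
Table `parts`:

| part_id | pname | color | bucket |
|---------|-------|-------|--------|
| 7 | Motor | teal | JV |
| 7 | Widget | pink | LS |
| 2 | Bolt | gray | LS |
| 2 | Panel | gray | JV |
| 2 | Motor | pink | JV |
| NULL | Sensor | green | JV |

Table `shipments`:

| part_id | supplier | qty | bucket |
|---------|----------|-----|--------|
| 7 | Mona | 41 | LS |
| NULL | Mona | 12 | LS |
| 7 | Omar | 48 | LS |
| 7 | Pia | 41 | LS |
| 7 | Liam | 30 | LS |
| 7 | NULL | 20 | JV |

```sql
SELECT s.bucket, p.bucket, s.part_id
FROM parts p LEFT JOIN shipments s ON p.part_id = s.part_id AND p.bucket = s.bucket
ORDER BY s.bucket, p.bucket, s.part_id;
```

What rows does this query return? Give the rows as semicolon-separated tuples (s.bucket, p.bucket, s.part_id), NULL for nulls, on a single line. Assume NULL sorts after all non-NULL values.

LEFT JOIN keeps every row from `parts`; unmatched rows get NULL for `shipments`'s columns.
Matching on p.part_id = s.part_id AND p.bucket = s.bucket. A NULL in a compared column never satisfies the condition.
- p row (part_id=7, bucket=JV): matches 1 s row(s) → 1 output row(s).
- p row (part_id=7, bucket=LS): matches 4 s row(s) → 4 output row(s).
- p row (part_id=2, bucket=LS): no match → kept, s columns NULL.
- p row (part_id=2, bucket=JV): no match → kept, s columns NULL.
- p row (part_id=2, bucket=JV): no match → kept, s columns NULL.
- p row (part_id=NULL, bucket=JV): no match → kept, s columns NULL.
After projecting and ordering:
s.bucket | p.bucket | s.part_id
JV | JV | 7
LS | LS | 7
LS | LS | 7
LS | LS | 7
LS | LS | 7
NULL | JV | NULL
NULL | JV | NULL
NULL | JV | NULL
NULL | LS | NULL

(JV, JV, 7); (LS, LS, 7); (LS, LS, 7); (LS, LS, 7); (LS, LS, 7); (NULL, JV, NULL); (NULL, JV, NULL); (NULL, JV, NULL); (NULL, LS, NULL)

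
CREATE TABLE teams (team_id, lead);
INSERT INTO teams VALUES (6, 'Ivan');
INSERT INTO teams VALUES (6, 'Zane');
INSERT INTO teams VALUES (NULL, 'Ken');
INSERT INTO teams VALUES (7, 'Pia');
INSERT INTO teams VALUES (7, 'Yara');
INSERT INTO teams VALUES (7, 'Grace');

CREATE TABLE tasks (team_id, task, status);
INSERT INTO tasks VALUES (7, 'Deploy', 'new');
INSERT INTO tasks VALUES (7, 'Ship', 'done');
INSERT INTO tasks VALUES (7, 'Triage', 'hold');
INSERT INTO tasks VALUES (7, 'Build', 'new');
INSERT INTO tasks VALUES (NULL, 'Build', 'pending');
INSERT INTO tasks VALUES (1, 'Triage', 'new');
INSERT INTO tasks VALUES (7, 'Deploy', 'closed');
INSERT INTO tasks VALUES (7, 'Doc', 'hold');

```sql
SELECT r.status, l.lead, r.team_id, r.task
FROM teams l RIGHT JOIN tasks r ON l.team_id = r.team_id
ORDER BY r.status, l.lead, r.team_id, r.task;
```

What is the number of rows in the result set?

RIGHT JOIN keeps every row from `tasks`; unmatched rows get NULL for `teams`'s columns.
Matching on l.team_id = r.team_id. A NULL in a compared column never satisfies the condition.
Matched pairs: 18; unmatched r rows kept: 2.
Total: 18 matched + 2 padded = 20 rows.

20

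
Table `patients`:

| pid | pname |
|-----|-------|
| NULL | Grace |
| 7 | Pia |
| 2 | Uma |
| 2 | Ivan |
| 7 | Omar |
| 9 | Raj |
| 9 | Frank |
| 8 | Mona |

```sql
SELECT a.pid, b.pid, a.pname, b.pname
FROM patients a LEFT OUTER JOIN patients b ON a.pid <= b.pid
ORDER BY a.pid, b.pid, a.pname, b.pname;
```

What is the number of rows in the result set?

LEFT JOIN keeps every row from `patients a`; unmatched rows get NULL for `patients b`'s columns.
Matching on a.pid <= b.pid. A NULL in a compared column never satisfies the condition.
Matched pairs: 31; unmatched a rows kept: 1.
Total: 31 matched + 1 padded = 32 rows.

32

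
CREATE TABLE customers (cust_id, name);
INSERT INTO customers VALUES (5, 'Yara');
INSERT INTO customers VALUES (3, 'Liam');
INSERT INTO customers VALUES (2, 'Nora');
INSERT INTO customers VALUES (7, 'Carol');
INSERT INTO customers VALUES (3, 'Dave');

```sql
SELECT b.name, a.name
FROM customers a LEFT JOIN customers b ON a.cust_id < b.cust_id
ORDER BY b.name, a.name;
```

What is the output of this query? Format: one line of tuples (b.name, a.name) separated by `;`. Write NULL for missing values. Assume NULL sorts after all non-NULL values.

LEFT JOIN keeps every row from `customers a`; unmatched rows get NULL for `customers b`'s columns.
Matching on a.cust_id < b.cust_id.
Matched pairs: 9; unmatched a rows kept: 1.

(Carol, Dave); (Carol, Liam); (Carol, Nora); (Carol, Yara); (Dave, Nora); (Liam, Nora); (Yara, Dave); (Yara, Liam); (Yara, Nora); (NULL, Carol)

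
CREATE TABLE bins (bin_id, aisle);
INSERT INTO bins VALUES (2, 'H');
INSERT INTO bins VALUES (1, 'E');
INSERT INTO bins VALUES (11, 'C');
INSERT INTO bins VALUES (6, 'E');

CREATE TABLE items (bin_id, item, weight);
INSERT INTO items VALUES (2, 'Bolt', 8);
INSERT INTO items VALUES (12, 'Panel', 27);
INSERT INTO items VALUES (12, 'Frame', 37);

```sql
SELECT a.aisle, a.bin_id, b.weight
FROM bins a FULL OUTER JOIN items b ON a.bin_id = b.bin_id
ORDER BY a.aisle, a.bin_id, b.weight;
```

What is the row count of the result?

6

FULL OUTER JOIN keeps every row from both sides; unmatched rows get NULL for the other side's columns.
Matching on a.bin_id = b.bin_id.
- a (bin_id=2) pairs with 1 row(s) of b.
- a (bin_id=1) has no partner → padded with NULL.
- a (bin_id=11) has no partner → padded with NULL.
- a (bin_id=6) has no partner → padded with NULL.
- 2 row(s) from b found no a partner → padded with NULL.
Total: 1 matched + 5 padded = 6 rows.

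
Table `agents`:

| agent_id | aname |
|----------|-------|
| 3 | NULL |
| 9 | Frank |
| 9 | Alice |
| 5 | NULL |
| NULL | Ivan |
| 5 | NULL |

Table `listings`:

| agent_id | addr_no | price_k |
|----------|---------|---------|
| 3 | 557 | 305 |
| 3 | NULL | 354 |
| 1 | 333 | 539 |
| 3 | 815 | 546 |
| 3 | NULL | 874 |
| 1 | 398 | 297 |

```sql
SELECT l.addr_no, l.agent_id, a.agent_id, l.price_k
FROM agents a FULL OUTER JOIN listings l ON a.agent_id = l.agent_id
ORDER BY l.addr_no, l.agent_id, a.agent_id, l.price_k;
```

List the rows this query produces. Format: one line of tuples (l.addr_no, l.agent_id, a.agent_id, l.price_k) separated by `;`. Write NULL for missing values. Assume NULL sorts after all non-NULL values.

(333, 1, NULL, 539); (398, 1, NULL, 297); (557, 3, 3, 305); (815, 3, 3, 546); (NULL, 3, 3, 354); (NULL, 3, 3, 874); (NULL, NULL, 5, NULL); (NULL, NULL, 5, NULL); (NULL, NULL, 9, NULL); (NULL, NULL, 9, NULL); (NULL, NULL, NULL, NULL)

FULL OUTER JOIN keeps every row from both sides; unmatched rows get NULL for the other side's columns.
Matching on a.agent_id = l.agent_id. A NULL in a compared column never satisfies the condition.
Matched pairs: 4; unmatched a rows kept: 5; unmatched l rows kept: 2.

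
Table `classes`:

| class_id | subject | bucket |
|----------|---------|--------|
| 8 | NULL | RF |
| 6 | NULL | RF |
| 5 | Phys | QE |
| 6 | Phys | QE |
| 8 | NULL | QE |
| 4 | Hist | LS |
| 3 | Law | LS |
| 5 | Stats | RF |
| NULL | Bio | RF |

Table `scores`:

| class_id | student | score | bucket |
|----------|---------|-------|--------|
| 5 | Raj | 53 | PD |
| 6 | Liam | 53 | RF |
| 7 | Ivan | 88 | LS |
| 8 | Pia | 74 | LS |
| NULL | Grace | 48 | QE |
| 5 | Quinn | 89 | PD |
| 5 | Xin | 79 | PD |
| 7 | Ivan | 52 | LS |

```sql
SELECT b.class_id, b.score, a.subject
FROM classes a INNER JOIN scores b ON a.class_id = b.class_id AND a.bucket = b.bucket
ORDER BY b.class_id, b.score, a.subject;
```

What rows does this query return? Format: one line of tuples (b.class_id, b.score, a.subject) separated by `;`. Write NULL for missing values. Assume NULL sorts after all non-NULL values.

(6, 53, NULL)

INNER JOIN keeps only pairs where the ON condition holds.
Matching on a.class_id = b.class_id AND a.bucket = b.bucket. A NULL in a compared column never satisfies the condition.
Matched pairs: 1.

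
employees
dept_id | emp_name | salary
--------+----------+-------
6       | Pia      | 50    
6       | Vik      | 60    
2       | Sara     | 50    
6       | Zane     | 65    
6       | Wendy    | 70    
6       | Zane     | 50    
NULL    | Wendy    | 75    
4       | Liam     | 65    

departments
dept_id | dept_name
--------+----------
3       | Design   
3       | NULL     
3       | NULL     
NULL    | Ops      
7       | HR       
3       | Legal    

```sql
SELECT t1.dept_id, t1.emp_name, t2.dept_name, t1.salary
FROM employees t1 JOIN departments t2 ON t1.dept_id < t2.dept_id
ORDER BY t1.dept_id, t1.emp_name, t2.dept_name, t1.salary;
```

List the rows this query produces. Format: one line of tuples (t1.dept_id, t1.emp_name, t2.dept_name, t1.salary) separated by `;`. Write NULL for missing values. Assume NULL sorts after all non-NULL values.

INNER JOIN keeps only pairs where the ON condition holds.
Matching on t1.dept_id < t2.dept_id. A NULL in a compared column never satisfies the condition.
- t1 row (dept_id=6): matches 1 t2 row(s) → 1 output row(s).
- t1 row (dept_id=6): matches 1 t2 row(s) → 1 output row(s).
- t1 row (dept_id=2): matches 5 t2 row(s) → 5 output row(s).
- t1 row (dept_id=6): matches 1 t2 row(s) → 1 output row(s).
- t1 row (dept_id=6): matches 1 t2 row(s) → 1 output row(s).
- t1 row (dept_id=6): matches 1 t2 row(s) → 1 output row(s).
- t1 row (dept_id=NULL): no match → dropped.
- t1 row (dept_id=4): matches 1 t2 row(s) → 1 output row(s).

(2, Sara, Design, 50); (2, Sara, HR, 50); (2, Sara, Legal, 50); (2, Sara, NULL, 50); (2, Sara, NULL, 50); (4, Liam, HR, 65); (6, Pia, HR, 50); (6, Vik, HR, 60); (6, Wendy, HR, 70); (6, Zane, HR, 50); (6, Zane, HR, 65)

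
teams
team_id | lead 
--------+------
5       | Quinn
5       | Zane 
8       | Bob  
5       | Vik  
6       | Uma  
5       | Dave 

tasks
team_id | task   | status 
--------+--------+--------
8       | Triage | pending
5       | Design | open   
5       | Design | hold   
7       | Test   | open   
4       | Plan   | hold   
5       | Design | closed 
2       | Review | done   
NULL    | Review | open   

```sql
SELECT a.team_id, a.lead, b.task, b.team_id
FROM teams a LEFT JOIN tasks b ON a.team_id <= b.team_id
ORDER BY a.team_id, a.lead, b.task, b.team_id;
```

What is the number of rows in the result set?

23

LEFT JOIN keeps every row from `teams`; unmatched rows get NULL for `tasks`'s columns.
Matching on a.team_id <= b.team_id. A NULL in a compared column never satisfies the condition.
- a row (team_id=5): matches 5 b row(s) → 5 output row(s).
- a row (team_id=5): matches 5 b row(s) → 5 output row(s).
- a row (team_id=8): matches 1 b row(s) → 1 output row(s).
- a row (team_id=5): matches 5 b row(s) → 5 output row(s).
- a row (team_id=6): matches 2 b row(s) → 2 output row(s).
- a row (team_id=5): matches 5 b row(s) → 5 output row(s).
Total: 23 rows.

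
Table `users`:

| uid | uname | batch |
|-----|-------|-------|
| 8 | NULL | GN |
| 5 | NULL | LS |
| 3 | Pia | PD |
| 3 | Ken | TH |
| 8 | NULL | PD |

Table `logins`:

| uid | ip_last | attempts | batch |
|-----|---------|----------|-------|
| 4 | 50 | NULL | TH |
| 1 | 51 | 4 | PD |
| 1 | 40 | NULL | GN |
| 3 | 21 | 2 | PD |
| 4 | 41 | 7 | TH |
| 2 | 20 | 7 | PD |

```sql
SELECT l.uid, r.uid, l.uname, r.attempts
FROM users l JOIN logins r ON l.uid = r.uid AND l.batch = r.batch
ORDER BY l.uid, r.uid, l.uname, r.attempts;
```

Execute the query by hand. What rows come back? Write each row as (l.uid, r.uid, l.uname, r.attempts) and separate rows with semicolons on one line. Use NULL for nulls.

(3, 3, Pia, 2)

INNER JOIN keeps only pairs where the ON condition holds.
Matching on l.uid = r.uid AND l.batch = r.batch.
- uid=8, batch=GN: no matching r row, dropped.
- uid=5, batch=LS: no matching r row, dropped.
- uid=3, batch=PD: 1 matching r row(s), so 1 row(s) emitted.
- uid=3, batch=TH: no matching r row, dropped.
- uid=8, batch=PD: no matching r row, dropped.
After projecting and ordering:
l.uid | r.uid | l.uname | r.attempts
3 | 3 | Pia | 2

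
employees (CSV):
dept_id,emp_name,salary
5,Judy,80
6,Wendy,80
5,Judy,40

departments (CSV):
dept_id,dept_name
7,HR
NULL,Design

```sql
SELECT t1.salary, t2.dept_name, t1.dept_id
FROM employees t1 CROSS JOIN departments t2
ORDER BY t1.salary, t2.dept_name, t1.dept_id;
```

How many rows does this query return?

6

CROSS JOIN pairs every row of `employees` with every row of `departments`: 3 × 2 = 6 rows.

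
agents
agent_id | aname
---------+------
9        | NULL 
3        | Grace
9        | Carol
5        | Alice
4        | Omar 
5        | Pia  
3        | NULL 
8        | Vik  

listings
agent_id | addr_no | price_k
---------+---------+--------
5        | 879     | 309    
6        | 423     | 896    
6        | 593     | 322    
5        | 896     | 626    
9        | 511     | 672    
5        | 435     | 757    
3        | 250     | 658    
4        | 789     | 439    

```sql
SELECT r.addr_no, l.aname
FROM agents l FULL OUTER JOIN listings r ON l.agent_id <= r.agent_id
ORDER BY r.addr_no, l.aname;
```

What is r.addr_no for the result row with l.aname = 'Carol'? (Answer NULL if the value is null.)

511

FULL OUTER JOIN keeps every row from both sides; unmatched rows get NULL for the other side's columns.
Matching on l.agent_id <= r.agent_id.
- l (agent_id=9) pairs with 1 row(s) of r.
- l (agent_id=3) pairs with 8 row(s) of r.
- l (agent_id=9) pairs with 1 row(s) of r.
- l (agent_id=5) pairs with 6 row(s) of r.
- l (agent_id=4) pairs with 7 row(s) of r.
- l (agent_id=5) pairs with 6 row(s) of r.
- l (agent_id=3) pairs with 8 row(s) of r.
- l (agent_id=8) pairs with 1 row(s) of r.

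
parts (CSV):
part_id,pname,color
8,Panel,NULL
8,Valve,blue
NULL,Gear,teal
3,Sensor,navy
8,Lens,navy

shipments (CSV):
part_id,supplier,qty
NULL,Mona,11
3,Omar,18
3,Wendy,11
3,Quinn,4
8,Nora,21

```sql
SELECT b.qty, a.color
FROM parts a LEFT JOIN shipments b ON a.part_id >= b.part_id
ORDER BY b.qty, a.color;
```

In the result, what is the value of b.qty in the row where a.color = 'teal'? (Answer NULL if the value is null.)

LEFT JOIN keeps every row from `parts`; unmatched rows get NULL for `shipments`'s columns.
Matching on a.part_id >= b.part_id. A NULL in a compared column never satisfies the condition.
Matched pairs: 15; unmatched a rows kept: 1.

NULL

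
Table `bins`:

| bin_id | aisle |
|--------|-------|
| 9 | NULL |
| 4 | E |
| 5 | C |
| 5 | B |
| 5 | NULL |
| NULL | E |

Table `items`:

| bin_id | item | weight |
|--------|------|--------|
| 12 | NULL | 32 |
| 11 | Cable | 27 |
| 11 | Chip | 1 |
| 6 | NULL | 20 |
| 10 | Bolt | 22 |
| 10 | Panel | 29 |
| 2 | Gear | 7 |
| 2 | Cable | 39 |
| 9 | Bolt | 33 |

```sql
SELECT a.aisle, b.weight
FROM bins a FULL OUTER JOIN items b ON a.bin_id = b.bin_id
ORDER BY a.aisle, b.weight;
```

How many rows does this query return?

14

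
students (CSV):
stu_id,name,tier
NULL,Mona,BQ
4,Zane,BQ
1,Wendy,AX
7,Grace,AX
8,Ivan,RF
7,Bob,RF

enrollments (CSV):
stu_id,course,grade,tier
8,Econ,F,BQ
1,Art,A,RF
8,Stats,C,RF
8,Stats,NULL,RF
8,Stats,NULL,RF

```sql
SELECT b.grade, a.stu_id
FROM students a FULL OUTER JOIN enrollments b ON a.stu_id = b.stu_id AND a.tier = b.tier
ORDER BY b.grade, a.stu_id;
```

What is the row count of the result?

10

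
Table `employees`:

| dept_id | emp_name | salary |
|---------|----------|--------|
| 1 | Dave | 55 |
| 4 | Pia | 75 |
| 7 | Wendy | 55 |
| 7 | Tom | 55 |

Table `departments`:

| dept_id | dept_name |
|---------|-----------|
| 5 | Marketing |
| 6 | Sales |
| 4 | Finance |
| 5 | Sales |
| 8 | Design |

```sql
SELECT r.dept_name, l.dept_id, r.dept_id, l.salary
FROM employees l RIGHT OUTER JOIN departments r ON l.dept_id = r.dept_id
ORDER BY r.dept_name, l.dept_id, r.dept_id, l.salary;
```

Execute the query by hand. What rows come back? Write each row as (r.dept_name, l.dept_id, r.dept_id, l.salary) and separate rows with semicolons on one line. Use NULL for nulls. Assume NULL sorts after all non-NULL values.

RIGHT JOIN keeps every row from `departments`; unmatched rows get NULL for `employees`'s columns.
Matching on l.dept_id = r.dept_id.
Matched pairs: 1; unmatched r rows kept: 4.

(Design, NULL, 8, NULL); (Finance, 4, 4, 75); (Marketing, NULL, 5, NULL); (Sales, NULL, 5, NULL); (Sales, NULL, 6, NULL)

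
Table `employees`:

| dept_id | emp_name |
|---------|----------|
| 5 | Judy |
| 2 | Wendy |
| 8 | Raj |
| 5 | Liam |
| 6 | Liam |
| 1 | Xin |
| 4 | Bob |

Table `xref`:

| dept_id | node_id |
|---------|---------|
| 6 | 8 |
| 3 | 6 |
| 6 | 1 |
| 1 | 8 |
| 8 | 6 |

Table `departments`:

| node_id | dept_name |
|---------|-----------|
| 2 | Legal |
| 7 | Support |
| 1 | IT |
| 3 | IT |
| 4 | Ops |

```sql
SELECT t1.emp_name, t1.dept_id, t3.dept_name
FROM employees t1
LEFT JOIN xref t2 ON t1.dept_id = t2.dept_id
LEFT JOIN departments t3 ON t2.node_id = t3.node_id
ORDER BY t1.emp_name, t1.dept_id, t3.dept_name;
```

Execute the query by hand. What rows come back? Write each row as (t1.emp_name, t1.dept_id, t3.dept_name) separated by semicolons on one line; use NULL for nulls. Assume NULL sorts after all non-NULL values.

(Bob, 4, NULL); (Judy, 5, NULL); (Liam, 5, NULL); (Liam, 6, IT); (Liam, 6, NULL); (Raj, 8, NULL); (Wendy, 2, NULL); (Xin, 1, NULL)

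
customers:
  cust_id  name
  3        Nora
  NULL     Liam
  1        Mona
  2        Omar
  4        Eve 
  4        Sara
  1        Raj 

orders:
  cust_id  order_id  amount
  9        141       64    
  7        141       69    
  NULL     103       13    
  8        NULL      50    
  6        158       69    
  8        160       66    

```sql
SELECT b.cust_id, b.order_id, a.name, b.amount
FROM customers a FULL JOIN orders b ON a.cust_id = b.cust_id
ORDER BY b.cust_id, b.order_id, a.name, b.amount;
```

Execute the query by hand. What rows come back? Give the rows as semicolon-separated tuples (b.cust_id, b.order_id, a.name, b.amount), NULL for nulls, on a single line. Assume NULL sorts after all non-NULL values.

(6, 158, NULL, 69); (7, 141, NULL, 69); (8, 160, NULL, 66); (8, NULL, NULL, 50); (9, 141, NULL, 64); (NULL, 103, NULL, 13); (NULL, NULL, Eve, NULL); (NULL, NULL, Liam, NULL); (NULL, NULL, Mona, NULL); (NULL, NULL, Nora, NULL); (NULL, NULL, Omar, NULL); (NULL, NULL, Raj, NULL); (NULL, NULL, Sara, NULL)

FULL OUTER JOIN keeps every row from both sides; unmatched rows get NULL for the other side's columns.
Matching on a.cust_id = b.cust_id. A NULL in a compared column never satisfies the condition.
- a row (cust_id=3): no match → kept, b columns NULL.
- a row (cust_id=NULL): no match → kept, b columns NULL.
- a row (cust_id=1): no match → kept, b columns NULL.
- a row (cust_id=2): no match → kept, b columns NULL.
- a row (cust_id=4): no match → kept, b columns NULL.
- a row (cust_id=4): no match → kept, b columns NULL.
- a row (cust_id=1): no match → kept, b columns NULL.
- 6 row(s) from b found no a partner → padded with NULL.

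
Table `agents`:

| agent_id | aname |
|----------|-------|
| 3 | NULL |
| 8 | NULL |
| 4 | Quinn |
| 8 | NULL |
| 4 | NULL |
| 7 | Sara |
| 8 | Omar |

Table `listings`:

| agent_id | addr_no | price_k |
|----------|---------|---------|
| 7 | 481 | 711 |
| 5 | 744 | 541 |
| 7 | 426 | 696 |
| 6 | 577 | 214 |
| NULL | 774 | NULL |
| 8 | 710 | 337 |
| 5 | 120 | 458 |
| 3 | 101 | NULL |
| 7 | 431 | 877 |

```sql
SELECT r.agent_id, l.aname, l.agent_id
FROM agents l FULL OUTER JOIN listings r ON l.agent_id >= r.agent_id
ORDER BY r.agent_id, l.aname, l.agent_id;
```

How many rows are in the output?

35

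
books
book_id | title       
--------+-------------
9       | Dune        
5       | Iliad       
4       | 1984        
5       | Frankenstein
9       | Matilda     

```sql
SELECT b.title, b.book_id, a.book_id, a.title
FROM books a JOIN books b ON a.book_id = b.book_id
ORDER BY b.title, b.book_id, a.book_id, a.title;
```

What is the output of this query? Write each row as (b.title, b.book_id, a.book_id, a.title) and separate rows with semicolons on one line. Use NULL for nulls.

INNER JOIN keeps only pairs where the ON condition holds.
Matching on a.book_id = b.book_id.
- a row (book_id=9): matches 2 b row(s) → 2 output row(s).
- a row (book_id=5): matches 2 b row(s) → 2 output row(s).
- a row (book_id=4): matches 1 b row(s) → 1 output row(s).
- a row (book_id=5): matches 2 b row(s) → 2 output row(s).
- a row (book_id=9): matches 2 b row(s) → 2 output row(s).
After projecting and ordering:
b.title | b.book_id | a.book_id | a.title
1984 | 4 | 4 | 1984
Dune | 9 | 9 | Dune
Dune | 9 | 9 | Matilda
Frankenstein | 5 | 5 | Frankenstein
Frankenstein | 5 | 5 | Iliad
Iliad | 5 | 5 | Frankenstein
Iliad | 5 | 5 | Iliad
Matilda | 9 | 9 | Dune
Matilda | 9 | 9 | Matilda

(1984, 4, 4, 1984); (Dune, 9, 9, Dune); (Dune, 9, 9, Matilda); (Frankenstein, 5, 5, Frankenstein); (Frankenstein, 5, 5, Iliad); (Iliad, 5, 5, Frankenstein); (Iliad, 5, 5, Iliad); (Matilda, 9, 9, Dune); (Matilda, 9, 9, Matilda)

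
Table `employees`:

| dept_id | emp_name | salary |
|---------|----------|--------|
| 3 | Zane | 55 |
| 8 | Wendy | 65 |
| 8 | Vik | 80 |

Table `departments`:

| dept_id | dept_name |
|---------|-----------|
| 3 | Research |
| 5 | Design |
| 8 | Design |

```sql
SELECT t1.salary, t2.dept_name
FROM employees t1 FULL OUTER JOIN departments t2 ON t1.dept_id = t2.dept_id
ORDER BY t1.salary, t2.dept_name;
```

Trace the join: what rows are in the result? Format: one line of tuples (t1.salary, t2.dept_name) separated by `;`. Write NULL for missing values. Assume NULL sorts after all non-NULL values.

(55, Research); (65, Design); (80, Design); (NULL, Design)

FULL OUTER JOIN keeps every row from both sides; unmatched rows get NULL for the other side's columns.
Matching on t1.dept_id = t2.dept_id.
- t1 (dept_id=3) pairs with 1 row(s) of t2.
- t1 (dept_id=8) pairs with 1 row(s) of t2.
- t1 (dept_id=8) pairs with 1 row(s) of t2.
- 1 t2 row(s) had no t1 match → kept, t1 columns NULL.
After projecting and ordering:
t1.salary | t2.dept_name
55 | Research
65 | Design
80 | Design
NULL | Design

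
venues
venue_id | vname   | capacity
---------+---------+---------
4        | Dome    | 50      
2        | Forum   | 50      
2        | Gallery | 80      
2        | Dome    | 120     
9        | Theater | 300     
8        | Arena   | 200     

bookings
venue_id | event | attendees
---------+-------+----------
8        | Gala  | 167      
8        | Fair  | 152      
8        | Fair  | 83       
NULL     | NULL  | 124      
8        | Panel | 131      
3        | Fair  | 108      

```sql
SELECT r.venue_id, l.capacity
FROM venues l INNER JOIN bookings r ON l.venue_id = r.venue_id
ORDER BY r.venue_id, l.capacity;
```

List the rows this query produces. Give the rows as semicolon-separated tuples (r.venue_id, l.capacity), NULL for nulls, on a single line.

(8, 200); (8, 200); (8, 200); (8, 200)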